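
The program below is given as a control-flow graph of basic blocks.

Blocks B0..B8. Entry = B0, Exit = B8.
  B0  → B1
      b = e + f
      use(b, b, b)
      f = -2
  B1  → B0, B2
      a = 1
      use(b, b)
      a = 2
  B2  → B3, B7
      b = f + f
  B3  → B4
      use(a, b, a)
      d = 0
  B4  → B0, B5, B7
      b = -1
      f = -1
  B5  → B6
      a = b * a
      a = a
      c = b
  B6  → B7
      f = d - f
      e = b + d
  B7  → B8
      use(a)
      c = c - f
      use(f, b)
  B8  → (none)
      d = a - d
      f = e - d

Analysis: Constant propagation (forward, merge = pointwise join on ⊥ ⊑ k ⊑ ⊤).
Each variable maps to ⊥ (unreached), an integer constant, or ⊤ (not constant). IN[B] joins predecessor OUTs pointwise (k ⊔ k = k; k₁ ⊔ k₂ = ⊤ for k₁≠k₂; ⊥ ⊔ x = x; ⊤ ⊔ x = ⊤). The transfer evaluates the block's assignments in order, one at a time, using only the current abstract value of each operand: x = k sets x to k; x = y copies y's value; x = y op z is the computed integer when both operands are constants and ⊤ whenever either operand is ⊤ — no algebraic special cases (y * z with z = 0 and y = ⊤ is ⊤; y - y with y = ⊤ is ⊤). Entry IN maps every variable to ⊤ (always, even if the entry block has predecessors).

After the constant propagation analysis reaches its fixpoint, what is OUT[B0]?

Answer: {a: ⊤, b: ⊤, c: ⊤, d: ⊤, e: ⊤, f: -2}

Working:
Per-block solution:
  B0:  IN=(all ⊤)  OUT={f:-2; rest ⊤}
  B1:  IN={f:-2; rest ⊤}  OUT={a:2, f:-2; rest ⊤}
  B2:  IN={a:2, f:-2; rest ⊤}  OUT={a:2, b:-4, f:-2; rest ⊤}
  B3:  IN={a:2, b:-4, f:-2; rest ⊤}  OUT={a:2, b:-4, d:0, f:-2; rest ⊤}
  B4:  IN={a:2, b:-4, d:0, f:-2; rest ⊤}  OUT={a:2, b:-1, d:0, f:-1; rest ⊤}
  B5:  IN={a:2, b:-1, d:0, f:-1; rest ⊤}  OUT={a:-2, b:-1, c:-1, d:0, f:-1; rest ⊤}
  B6:  IN={a:-2, b:-1, c:-1, d:0, f:-1; rest ⊤}  OUT={a:-2, b:-1, c:-1, d:0, e:-1, f:1; rest ⊤}
  B7:  IN=(all ⊤)  OUT=(all ⊤)
  B8:  IN=(all ⊤)  OUT=(all ⊤)

Merge at B0 (entry node, so the boundary value (all ⊤) is joined with the incoming edge(s)): IN[B0] = (all ⊤) ⊔ OUT[B1] ⊔ OUT[B4] = {a: ⊤, b: ⊤, c: ⊤, d: ⊤, e: ⊤, f: ⊤}
Applying B0's transfer function to that IN value gives OUT[B0] (row B0 above).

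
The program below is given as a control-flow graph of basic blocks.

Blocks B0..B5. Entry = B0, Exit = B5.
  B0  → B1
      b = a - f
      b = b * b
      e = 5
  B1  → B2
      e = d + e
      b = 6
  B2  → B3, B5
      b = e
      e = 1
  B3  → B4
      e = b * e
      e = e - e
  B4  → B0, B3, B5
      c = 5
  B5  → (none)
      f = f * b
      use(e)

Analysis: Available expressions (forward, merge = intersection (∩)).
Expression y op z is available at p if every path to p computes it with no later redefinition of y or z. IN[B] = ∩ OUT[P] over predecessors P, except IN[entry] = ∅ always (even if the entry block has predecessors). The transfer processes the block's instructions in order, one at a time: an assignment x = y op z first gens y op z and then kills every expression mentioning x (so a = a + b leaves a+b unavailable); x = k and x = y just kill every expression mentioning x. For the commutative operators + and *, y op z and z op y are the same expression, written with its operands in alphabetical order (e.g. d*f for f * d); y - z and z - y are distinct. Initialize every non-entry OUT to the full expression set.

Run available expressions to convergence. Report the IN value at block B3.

Answer: {a-f}

Derivation:
Per-block solution:
  B0: | IN={} | OUT={a-f}
  B1: | IN={a-f} | OUT={a-f}
  B2: | IN={a-f} | OUT={a-f}
  B3: | IN={a-f} | OUT={a-f}
  B4: | IN={a-f} | OUT={a-f}
  B5: | IN={a-f} | OUT={}

Merge at B3: IN[B3] = OUT[B2] ∩ OUT[B4] = {a-f}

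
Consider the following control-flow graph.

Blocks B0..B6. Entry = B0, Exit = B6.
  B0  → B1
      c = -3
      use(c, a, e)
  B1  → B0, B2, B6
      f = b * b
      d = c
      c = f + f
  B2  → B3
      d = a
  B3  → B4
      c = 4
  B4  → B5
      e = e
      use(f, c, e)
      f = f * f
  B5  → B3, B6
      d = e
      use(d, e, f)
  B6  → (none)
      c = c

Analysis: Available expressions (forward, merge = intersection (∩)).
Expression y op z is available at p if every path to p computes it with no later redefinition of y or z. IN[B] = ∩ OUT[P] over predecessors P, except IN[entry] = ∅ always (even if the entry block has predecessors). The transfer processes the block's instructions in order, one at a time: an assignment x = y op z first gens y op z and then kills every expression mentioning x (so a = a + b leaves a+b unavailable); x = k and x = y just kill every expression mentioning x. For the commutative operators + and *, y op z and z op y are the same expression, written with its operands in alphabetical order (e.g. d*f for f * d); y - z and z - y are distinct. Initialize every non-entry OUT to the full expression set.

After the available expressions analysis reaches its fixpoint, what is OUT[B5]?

Fixpoint table:
  B0: | IN={} | OUT={}
  B1: | IN={} | OUT={b*b, f+f}
  B2: | IN={b*b, f+f} | OUT={b*b, f+f}
  B3: | IN={b*b} | OUT={b*b}
  B4: | IN={b*b} | OUT={b*b}
  B5: | IN={b*b} | OUT={b*b}
  B6: | IN={b*b} | OUT={b*b}

Merge at B5: IN[B5] = OUT[B4] = {b*b}
Applying B5's transfer function to that IN value gives OUT[B5] (row B5 above).

Answer: {b*b}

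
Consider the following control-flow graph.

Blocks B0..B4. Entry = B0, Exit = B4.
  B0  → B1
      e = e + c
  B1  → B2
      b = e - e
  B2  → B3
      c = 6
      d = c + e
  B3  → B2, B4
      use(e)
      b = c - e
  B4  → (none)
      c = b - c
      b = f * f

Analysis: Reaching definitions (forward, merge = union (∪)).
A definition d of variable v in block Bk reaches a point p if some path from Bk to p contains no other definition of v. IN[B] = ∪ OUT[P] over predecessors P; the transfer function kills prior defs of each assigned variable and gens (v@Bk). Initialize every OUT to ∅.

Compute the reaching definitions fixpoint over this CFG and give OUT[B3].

Answer: {b@B3, c@B2, d@B2, e@B0}

Derivation:
Fixpoint table:
  B0:   IN={}   OUT={e@B0}
  B1:   IN={e@B0}   OUT={b@B1, e@B0}
  B2:   IN={b@B1, b@B3, c@B2, d@B2, e@B0}   OUT={b@B1, b@B3, c@B2, d@B2, e@B0}
  B3:   IN={b@B1, b@B3, c@B2, d@B2, e@B0}   OUT={b@B3, c@B2, d@B2, e@B0}
  B4:   IN={b@B3, c@B2, d@B2, e@B0}   OUT={b@B4, c@B4, d@B2, e@B0}

Merge at B3: IN[B3] = OUT[B2] = {b@B1, b@B3, c@B2, d@B2, e@B0}
Applying B3's transfer function to that IN value gives OUT[B3] (row B3 above).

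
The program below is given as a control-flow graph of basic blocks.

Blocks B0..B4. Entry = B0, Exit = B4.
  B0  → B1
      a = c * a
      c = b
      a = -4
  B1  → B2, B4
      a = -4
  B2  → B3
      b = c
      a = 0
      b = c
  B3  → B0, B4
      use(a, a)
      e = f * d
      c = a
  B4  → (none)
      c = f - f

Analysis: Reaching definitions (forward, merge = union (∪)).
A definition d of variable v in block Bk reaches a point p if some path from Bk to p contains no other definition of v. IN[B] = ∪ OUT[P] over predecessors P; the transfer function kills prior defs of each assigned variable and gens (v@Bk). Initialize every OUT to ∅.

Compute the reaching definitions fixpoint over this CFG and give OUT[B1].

Answer: {a@B1, b@B2, c@B0, e@B3}

Trace:
Fixpoint table:
  B0:  IN={a@B2, b@B2, c@B3, e@B3}  OUT={a@B0, b@B2, c@B0, e@B3}
  B1:  IN={a@B0, b@B2, c@B0, e@B3}  OUT={a@B1, b@B2, c@B0, e@B3}
  B2:  IN={a@B1, b@B2, c@B0, e@B3}  OUT={a@B2, b@B2, c@B0, e@B3}
  B3:  IN={a@B2, b@B2, c@B0, e@B3}  OUT={a@B2, b@B2, c@B3, e@B3}
  B4:  IN={a@B1, a@B2, b@B2, c@B0, c@B3, e@B3}  OUT={a@B1, a@B2, b@B2, c@B4, e@B3}

Merge at B1: IN[B1] = OUT[B0] = {a@B0, b@B2, c@B0, e@B3}
Applying B1's transfer function to that IN value gives OUT[B1] (row B1 above).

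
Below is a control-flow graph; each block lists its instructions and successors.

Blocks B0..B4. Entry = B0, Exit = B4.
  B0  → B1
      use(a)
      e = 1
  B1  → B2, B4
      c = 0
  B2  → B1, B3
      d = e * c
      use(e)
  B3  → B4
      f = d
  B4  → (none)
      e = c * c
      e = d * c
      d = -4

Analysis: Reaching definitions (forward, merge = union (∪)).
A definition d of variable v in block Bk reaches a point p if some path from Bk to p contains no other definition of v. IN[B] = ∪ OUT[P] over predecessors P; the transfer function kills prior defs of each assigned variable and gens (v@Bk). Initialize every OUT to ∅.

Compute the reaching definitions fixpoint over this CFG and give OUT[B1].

Converged values:
  B0: | IN={} | OUT={e@B0}
  B1: | IN={c@B1, d@B2, e@B0} | OUT={c@B1, d@B2, e@B0}
  B2: | IN={c@B1, d@B2, e@B0} | OUT={c@B1, d@B2, e@B0}
  B3: | IN={c@B1, d@B2, e@B0} | OUT={c@B1, d@B2, e@B0, f@B3}
  B4: | IN={c@B1, d@B2, e@B0, f@B3} | OUT={c@B1, d@B4, e@B4, f@B3}

Merge at B1: IN[B1] = OUT[B0] ⊔ OUT[B2] = {c@B1, d@B2, e@B0}
Applying B1's transfer function to that IN value gives OUT[B1] (row B1 above).

Answer: {c@B1, d@B2, e@B0}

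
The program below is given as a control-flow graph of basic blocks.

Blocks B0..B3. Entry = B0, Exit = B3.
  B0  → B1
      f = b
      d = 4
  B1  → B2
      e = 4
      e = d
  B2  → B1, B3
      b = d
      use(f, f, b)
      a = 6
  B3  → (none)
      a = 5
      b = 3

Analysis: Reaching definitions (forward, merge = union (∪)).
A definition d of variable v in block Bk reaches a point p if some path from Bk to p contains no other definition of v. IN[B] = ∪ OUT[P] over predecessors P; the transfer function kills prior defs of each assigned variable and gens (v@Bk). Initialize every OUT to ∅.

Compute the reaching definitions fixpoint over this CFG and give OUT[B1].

Answer: {a@B2, b@B2, d@B0, e@B1, f@B0}

Derivation:
Per-block solution:
  B0:  IN={}  OUT={d@B0, f@B0}
  B1:  IN={a@B2, b@B2, d@B0, e@B1, f@B0}  OUT={a@B2, b@B2, d@B0, e@B1, f@B0}
  B2:  IN={a@B2, b@B2, d@B0, e@B1, f@B0}  OUT={a@B2, b@B2, d@B0, e@B1, f@B0}
  B3:  IN={a@B2, b@B2, d@B0, e@B1, f@B0}  OUT={a@B3, b@B3, d@B0, e@B1, f@B0}

Merge at B1: IN[B1] = OUT[B0] ⊔ OUT[B2] = {a@B2, b@B2, d@B0, e@B1, f@B0}
Applying B1's transfer function to that IN value gives OUT[B1] (row B1 above).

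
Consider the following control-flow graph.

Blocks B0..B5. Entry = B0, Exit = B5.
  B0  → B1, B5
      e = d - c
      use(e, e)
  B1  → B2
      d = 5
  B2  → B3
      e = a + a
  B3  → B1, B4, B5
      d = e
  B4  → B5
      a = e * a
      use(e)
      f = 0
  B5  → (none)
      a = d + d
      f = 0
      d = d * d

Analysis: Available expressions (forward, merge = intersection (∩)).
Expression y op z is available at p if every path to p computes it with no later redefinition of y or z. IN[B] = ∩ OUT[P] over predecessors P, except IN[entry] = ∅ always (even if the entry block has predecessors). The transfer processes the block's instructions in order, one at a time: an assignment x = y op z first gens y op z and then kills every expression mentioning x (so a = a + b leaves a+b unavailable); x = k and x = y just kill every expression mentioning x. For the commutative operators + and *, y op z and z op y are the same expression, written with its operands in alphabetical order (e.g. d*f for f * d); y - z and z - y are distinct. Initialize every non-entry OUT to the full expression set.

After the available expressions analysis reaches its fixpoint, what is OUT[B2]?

Answer: {a+a}

Trace:
Fixpoint table:
  B0: | IN={} | OUT={d-c}
  B1: | IN={} | OUT={}
  B2: | IN={} | OUT={a+a}
  B3: | IN={a+a} | OUT={a+a}
  B4: | IN={a+a} | OUT={}
  B5: | IN={} | OUT={}

Merge at B2: IN[B2] = OUT[B1] = {}
Applying B2's transfer function to that IN value gives OUT[B2] (row B2 above).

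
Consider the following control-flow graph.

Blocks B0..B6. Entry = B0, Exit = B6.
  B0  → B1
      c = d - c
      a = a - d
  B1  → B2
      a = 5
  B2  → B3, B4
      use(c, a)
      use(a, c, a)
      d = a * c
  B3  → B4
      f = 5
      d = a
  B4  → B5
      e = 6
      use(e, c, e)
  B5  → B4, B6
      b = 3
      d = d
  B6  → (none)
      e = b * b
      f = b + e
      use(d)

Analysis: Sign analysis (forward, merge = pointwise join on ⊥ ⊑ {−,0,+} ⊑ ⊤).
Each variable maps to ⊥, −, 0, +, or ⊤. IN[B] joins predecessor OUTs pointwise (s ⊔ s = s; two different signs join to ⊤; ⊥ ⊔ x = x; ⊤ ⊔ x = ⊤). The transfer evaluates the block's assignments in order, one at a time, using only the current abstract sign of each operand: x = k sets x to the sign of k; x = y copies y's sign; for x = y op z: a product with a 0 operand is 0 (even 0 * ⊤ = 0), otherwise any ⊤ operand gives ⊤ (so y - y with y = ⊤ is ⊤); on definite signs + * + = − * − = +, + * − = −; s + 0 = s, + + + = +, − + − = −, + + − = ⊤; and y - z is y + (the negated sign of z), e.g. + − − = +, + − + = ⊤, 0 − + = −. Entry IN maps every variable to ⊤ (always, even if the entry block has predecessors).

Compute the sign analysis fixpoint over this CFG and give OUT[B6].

Answer: {a: +, b: +, c: ⊤, d: ⊤, e: +, f: +}

Derivation:
Fixpoint table:
  B0:  IN=(all ⊤)  OUT=(all ⊤)
  B1:  IN=(all ⊤)  OUT={a:+; rest ⊤}
  B2:  IN={a:+; rest ⊤}  OUT={a:+; rest ⊤}
  B3:  IN={a:+; rest ⊤}  OUT={a:+, d:+, f:+; rest ⊤}
  B4:  IN={a:+; rest ⊤}  OUT={a:+, e:+; rest ⊤}
  B5:  IN={a:+, e:+; rest ⊤}  OUT={a:+, b:+, e:+; rest ⊤}
  B6:  IN={a:+, b:+, e:+; rest ⊤}  OUT={a:+, b:+, e:+, f:+; rest ⊤}

Merge at B6: IN[B6] = OUT[B5] = {a: +, b: +, c: ⊤, d: ⊤, e: +, f: ⊤}
Applying B6's transfer function to that IN value gives OUT[B6] (row B6 above).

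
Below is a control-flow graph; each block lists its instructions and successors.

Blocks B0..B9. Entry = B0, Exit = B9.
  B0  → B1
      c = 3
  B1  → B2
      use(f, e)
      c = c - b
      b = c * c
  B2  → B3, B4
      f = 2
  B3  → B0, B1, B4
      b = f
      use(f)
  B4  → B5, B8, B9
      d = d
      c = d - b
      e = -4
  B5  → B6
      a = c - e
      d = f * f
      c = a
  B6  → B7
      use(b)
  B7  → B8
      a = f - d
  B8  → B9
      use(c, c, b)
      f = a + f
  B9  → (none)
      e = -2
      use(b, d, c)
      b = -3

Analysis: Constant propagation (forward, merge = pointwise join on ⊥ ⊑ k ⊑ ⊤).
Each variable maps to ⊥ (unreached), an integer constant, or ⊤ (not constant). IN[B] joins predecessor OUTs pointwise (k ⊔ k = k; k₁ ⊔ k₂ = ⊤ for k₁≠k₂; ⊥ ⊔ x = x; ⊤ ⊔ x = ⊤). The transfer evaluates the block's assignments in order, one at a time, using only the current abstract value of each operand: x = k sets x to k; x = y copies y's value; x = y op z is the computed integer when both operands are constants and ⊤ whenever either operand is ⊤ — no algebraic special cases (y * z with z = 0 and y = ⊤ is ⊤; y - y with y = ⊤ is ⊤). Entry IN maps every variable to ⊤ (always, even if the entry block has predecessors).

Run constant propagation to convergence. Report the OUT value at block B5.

Converged values:
  B0: | IN=(all ⊤) | OUT={c:3; rest ⊤}
  B1: | IN=(all ⊤) | OUT=(all ⊤)
  B2: | IN=(all ⊤) | OUT={f:2; rest ⊤}
  B3: | IN={f:2; rest ⊤} | OUT={b:2, f:2; rest ⊤}
  B4: | IN={f:2; rest ⊤} | OUT={e:-4, f:2; rest ⊤}
  B5: | IN={e:-4, f:2; rest ⊤} | OUT={d:4, e:-4, f:2; rest ⊤}
  B6: | IN={d:4, e:-4, f:2; rest ⊤} | OUT={d:4, e:-4, f:2; rest ⊤}
  B7: | IN={d:4, e:-4, f:2; rest ⊤} | OUT={a:-2, d:4, e:-4, f:2; rest ⊤}
  B8: | IN={e:-4, f:2; rest ⊤} | OUT={e:-4; rest ⊤}
  B9: | IN={e:-4; rest ⊤} | OUT={b:-3, e:-2; rest ⊤}

Merge at B5: IN[B5] = OUT[B4] = {a: ⊤, b: ⊤, c: ⊤, d: ⊤, e: -4, f: 2}
Applying B5's transfer function to that IN value gives OUT[B5] (row B5 above).

Answer: {a: ⊤, b: ⊤, c: ⊤, d: 4, e: -4, f: 2}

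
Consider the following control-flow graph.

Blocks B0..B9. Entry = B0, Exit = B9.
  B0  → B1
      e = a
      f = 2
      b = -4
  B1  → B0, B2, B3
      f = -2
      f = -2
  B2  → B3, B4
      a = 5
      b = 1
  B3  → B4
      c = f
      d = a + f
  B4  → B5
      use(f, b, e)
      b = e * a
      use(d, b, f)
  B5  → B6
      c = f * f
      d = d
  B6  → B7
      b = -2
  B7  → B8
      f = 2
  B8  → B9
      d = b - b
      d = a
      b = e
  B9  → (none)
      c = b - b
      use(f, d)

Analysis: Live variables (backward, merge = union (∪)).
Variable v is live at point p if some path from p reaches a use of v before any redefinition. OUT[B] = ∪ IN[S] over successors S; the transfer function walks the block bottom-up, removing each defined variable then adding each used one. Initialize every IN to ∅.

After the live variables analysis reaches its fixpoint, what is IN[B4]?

Fixpoint table:
  B0:  IN={a, d}  OUT={a, b, d, e}
  B1:  IN={a, b, d, e}  OUT={a, b, d, e, f}
  B2:  IN={d, e, f}  OUT={a, b, d, e, f}
  B3:  IN={a, b, e, f}  OUT={a, b, d, e, f}
  B4:  IN={a, b, d, e, f}  OUT={a, d, e, f}
  B5:  IN={a, d, e, f}  OUT={a, e}
  B6:  IN={a, e}  OUT={a, b, e}
  B7:  IN={a, b, e}  OUT={a, b, e, f}
  B8:  IN={a, b, e, f}  OUT={b, d, f}
  B9:  IN={b, d, f}  OUT={}

Merge at B4: OUT[B4] = IN[B5] = {a, d, e, f}
Applying B4's transfer function to that OUT value gives IN[B4] (row B4 above).

Answer: {a, b, d, e, f}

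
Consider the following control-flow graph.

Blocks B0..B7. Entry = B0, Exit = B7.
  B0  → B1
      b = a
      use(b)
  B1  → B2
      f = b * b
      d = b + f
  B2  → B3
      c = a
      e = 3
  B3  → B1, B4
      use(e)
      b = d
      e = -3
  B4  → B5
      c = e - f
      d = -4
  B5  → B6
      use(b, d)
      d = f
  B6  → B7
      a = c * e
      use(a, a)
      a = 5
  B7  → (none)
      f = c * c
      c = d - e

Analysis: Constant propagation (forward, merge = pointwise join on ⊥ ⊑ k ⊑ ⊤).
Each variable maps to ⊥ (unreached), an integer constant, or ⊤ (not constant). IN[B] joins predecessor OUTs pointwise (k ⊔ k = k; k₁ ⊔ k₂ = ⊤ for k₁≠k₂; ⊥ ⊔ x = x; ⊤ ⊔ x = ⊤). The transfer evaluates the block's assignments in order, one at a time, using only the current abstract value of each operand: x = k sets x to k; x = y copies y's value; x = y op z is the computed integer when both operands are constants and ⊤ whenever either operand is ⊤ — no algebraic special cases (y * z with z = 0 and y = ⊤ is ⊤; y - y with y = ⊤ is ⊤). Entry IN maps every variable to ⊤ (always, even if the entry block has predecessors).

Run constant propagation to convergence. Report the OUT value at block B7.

Answer: {a: 5, b: ⊤, c: ⊤, d: ⊤, e: -3, f: ⊤}

Trace:
Fixpoint table:
  B0: | IN=(all ⊤) | OUT=(all ⊤)
  B1: | IN=(all ⊤) | OUT=(all ⊤)
  B2: | IN=(all ⊤) | OUT={e:3; rest ⊤}
  B3: | IN={e:3; rest ⊤} | OUT={e:-3; rest ⊤}
  B4: | IN={e:-3; rest ⊤} | OUT={d:-4, e:-3; rest ⊤}
  B5: | IN={d:-4, e:-3; rest ⊤} | OUT={e:-3; rest ⊤}
  B6: | IN={e:-3; rest ⊤} | OUT={a:5, e:-3; rest ⊤}
  B7: | IN={a:5, e:-3; rest ⊤} | OUT={a:5, e:-3; rest ⊤}

Merge at B7: IN[B7] = OUT[B6] = {a: 5, b: ⊤, c: ⊤, d: ⊤, e: -3, f: ⊤}
Applying B7's transfer function to that IN value gives OUT[B7] (row B7 above).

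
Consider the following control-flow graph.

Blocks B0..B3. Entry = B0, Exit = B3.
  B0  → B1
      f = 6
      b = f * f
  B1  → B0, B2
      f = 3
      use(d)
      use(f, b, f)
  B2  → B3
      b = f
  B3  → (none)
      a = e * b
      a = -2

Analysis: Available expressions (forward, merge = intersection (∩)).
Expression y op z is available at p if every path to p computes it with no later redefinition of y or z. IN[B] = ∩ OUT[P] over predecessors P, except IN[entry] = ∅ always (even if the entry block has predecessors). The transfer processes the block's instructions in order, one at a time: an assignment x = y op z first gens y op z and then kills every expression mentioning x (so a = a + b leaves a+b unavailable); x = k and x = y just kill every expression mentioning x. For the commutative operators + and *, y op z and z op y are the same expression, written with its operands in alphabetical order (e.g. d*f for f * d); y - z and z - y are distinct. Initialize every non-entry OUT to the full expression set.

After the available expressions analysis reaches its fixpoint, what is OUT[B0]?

Per-block solution:
  B0: | IN={} | OUT={f*f}
  B1: | IN={f*f} | OUT={}
  B2: | IN={} | OUT={}
  B3: | IN={} | OUT={b*e}

Merge at B0 (entry node, so the boundary value {} is joined with the incoming edge(s)): IN[B0] = {} ∩ OUT[B1] = {}
Applying B0's transfer function to that IN value gives OUT[B0] (row B0 above).

Answer: {f*f}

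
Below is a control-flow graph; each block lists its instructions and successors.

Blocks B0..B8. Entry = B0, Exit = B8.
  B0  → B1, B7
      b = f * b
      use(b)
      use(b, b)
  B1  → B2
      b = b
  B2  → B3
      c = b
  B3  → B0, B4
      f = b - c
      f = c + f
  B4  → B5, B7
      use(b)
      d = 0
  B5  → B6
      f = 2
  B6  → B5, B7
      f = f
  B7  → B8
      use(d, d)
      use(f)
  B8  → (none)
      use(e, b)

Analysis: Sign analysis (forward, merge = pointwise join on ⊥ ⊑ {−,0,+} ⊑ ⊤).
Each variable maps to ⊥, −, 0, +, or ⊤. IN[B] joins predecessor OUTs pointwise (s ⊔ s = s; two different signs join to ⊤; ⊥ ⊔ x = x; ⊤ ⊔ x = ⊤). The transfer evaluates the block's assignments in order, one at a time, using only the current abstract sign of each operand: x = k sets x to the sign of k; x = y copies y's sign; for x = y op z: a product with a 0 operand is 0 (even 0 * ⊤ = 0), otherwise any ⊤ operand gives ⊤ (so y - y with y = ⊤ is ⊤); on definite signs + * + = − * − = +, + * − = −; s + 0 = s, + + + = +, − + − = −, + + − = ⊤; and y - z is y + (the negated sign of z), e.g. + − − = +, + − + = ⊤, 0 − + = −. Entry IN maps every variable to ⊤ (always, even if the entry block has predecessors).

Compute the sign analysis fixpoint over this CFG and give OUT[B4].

Fixpoint table:
  B0: | IN=(all ⊤) | OUT=(all ⊤)
  B1: | IN=(all ⊤) | OUT=(all ⊤)
  B2: | IN=(all ⊤) | OUT=(all ⊤)
  B3: | IN=(all ⊤) | OUT=(all ⊤)
  B4: | IN=(all ⊤) | OUT={d:0; rest ⊤}
  B5: | IN={d:0; rest ⊤} | OUT={d:0, f:+; rest ⊤}
  B6: | IN={d:0, f:+; rest ⊤} | OUT={d:0, f:+; rest ⊤}
  B7: | IN=(all ⊤) | OUT=(all ⊤)
  B8: | IN=(all ⊤) | OUT=(all ⊤)

Merge at B4: IN[B4] = OUT[B3] = {a: ⊤, b: ⊤, c: ⊤, d: ⊤, e: ⊤, f: ⊤}
Applying B4's transfer function to that IN value gives OUT[B4] (row B4 above).

Answer: {a: ⊤, b: ⊤, c: ⊤, d: 0, e: ⊤, f: ⊤}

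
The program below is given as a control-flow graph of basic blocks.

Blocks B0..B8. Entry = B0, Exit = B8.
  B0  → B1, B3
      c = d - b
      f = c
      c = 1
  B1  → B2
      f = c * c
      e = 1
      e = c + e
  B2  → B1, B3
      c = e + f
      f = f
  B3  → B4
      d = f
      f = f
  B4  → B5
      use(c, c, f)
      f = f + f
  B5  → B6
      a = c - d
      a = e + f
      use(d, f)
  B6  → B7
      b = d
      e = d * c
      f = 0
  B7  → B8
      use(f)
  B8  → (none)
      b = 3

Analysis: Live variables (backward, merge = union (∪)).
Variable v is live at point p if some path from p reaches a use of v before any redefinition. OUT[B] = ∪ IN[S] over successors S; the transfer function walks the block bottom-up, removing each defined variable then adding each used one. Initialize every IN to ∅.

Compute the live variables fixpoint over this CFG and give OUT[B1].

Answer: {e, f}

Derivation:
Converged values:
  B0:   IN={b, d, e}   OUT={c, e, f}
  B1:   IN={c}   OUT={e, f}
  B2:   IN={e, f}   OUT={c, e, f}
  B3:   IN={c, e, f}   OUT={c, d, e, f}
  B4:   IN={c, d, e, f}   OUT={c, d, e, f}
  B5:   IN={c, d, e, f}   OUT={c, d}
  B6:   IN={c, d}   OUT={f}
  B7:   IN={f}   OUT={}
  B8:   IN={}   OUT={}

Merge at B1: OUT[B1] = IN[B2] = {e, f}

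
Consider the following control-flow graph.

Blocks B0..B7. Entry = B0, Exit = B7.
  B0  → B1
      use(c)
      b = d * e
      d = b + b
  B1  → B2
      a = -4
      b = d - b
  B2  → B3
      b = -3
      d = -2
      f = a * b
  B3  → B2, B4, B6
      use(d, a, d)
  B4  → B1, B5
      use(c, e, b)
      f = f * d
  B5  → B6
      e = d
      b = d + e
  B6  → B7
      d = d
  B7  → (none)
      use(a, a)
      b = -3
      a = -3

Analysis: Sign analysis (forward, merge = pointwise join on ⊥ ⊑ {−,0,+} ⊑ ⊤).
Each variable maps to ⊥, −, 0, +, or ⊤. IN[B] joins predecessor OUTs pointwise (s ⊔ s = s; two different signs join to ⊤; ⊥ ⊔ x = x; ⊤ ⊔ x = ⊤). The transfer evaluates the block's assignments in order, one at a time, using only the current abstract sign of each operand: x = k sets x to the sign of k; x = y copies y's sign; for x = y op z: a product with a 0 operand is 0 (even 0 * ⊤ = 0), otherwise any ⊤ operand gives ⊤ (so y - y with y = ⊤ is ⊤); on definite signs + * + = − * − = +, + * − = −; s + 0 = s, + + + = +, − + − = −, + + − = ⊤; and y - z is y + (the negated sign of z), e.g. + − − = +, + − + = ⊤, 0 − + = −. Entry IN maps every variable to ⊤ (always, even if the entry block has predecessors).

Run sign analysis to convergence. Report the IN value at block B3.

Answer: {a: -, b: -, c: ⊤, d: -, e: ⊤, f: +}

Trace:
Per-block solution:
  B0: | IN=(all ⊤) | OUT=(all ⊤)
  B1: | IN=(all ⊤) | OUT={a:-; rest ⊤}
  B2: | IN={a:-; rest ⊤} | OUT={a:-, b:-, d:-, f:+; rest ⊤}
  B3: | IN={a:-, b:-, d:-, f:+; rest ⊤} | OUT={a:-, b:-, d:-, f:+; rest ⊤}
  B4: | IN={a:-, b:-, d:-, f:+; rest ⊤} | OUT={a:-, b:-, d:-, f:-; rest ⊤}
  B5: | IN={a:-, b:-, d:-, f:-; rest ⊤} | OUT={a:-, b:-, d:-, e:-, f:-; rest ⊤}
  B6: | IN={a:-, b:-, d:-; rest ⊤} | OUT={a:-, b:-, d:-; rest ⊤}
  B7: | IN={a:-, b:-, d:-; rest ⊤} | OUT={a:-, b:-, d:-; rest ⊤}

Merge at B3: IN[B3] = OUT[B2] = {a: -, b: -, c: ⊤, d: -, e: ⊤, f: +}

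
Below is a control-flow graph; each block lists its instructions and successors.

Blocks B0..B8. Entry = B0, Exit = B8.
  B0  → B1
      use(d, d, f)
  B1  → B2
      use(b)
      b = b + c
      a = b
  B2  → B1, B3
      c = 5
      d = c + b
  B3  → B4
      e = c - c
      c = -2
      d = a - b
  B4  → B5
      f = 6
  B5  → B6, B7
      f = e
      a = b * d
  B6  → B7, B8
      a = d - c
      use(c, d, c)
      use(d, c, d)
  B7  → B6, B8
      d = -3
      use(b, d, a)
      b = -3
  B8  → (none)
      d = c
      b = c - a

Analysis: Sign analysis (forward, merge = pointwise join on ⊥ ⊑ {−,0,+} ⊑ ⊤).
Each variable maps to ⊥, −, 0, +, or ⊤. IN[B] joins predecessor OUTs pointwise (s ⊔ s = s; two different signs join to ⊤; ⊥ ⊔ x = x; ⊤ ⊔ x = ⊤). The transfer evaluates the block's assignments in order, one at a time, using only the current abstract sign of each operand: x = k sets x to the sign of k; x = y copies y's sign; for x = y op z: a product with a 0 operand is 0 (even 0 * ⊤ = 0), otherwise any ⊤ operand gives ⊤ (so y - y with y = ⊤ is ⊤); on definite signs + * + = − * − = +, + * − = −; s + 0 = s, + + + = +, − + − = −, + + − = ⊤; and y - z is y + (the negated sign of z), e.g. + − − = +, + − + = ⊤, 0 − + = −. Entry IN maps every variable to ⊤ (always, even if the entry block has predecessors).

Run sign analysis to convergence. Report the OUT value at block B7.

Answer: {a: ⊤, b: -, c: -, d: -, e: ⊤, f: ⊤}

Derivation:
Converged values:
  B0:  IN=(all ⊤)  OUT=(all ⊤)
  B1:  IN=(all ⊤)  OUT=(all ⊤)
  B2:  IN=(all ⊤)  OUT={c:+; rest ⊤}
  B3:  IN={c:+; rest ⊤}  OUT={c:-; rest ⊤}
  B4:  IN={c:-; rest ⊤}  OUT={c:-, f:+; rest ⊤}
  B5:  IN={c:-, f:+; rest ⊤}  OUT={c:-; rest ⊤}
  B6:  IN={c:-; rest ⊤}  OUT={c:-; rest ⊤}
  B7:  IN={c:-; rest ⊤}  OUT={b:-, c:-, d:-; rest ⊤}
  B8:  IN={c:-; rest ⊤}  OUT={c:-, d:-; rest ⊤}

Merge at B7: IN[B7] = OUT[B5] ⊔ OUT[B6] = {a: ⊤, b: ⊤, c: -, d: ⊤, e: ⊤, f: ⊤}
Applying B7's transfer function to that IN value gives OUT[B7] (row B7 above).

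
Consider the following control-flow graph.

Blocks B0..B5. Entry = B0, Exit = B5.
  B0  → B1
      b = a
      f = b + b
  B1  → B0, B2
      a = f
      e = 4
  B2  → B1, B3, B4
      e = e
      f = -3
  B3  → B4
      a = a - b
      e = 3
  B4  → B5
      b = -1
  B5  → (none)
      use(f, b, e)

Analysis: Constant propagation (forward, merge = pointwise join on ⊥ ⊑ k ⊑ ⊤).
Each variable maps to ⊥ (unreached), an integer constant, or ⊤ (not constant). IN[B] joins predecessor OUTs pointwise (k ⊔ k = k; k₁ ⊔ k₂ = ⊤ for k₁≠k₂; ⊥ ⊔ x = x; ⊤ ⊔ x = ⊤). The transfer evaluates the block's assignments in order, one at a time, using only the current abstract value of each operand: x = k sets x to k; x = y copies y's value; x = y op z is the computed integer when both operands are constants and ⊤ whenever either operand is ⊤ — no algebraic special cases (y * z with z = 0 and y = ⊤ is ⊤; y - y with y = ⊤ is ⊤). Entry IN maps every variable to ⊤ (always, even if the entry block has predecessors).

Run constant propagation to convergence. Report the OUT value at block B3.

Per-block solution:
  B0:  IN=(all ⊤)  OUT=(all ⊤)
  B1:  IN=(all ⊤)  OUT={e:4; rest ⊤}
  B2:  IN={e:4; rest ⊤}  OUT={e:4, f:-3; rest ⊤}
  B3:  IN={e:4, f:-3; rest ⊤}  OUT={e:3, f:-3; rest ⊤}
  B4:  IN={f:-3; rest ⊤}  OUT={b:-1, f:-3; rest ⊤}
  B5:  IN={b:-1, f:-3; rest ⊤}  OUT={b:-1, f:-3; rest ⊤}

Merge at B3: IN[B3] = OUT[B2] = {a: ⊤, b: ⊤, c: ⊤, d: ⊤, e: 4, f: -3}
Applying B3's transfer function to that IN value gives OUT[B3] (row B3 above).

Answer: {a: ⊤, b: ⊤, c: ⊤, d: ⊤, e: 3, f: -3}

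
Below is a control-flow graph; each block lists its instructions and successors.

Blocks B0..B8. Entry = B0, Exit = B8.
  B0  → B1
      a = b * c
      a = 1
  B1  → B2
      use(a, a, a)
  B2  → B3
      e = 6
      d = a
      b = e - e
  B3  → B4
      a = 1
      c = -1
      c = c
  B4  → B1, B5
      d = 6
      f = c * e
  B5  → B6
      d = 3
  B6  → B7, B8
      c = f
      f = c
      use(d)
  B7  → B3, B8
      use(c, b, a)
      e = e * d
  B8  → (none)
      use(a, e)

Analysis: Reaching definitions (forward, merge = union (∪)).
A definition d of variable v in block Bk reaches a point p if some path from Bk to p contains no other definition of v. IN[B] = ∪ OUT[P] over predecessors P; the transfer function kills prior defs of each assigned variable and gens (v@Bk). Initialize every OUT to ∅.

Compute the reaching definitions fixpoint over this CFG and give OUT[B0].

Per-block solution:
  B0:  IN={}  OUT={a@B0}
  B1:  IN={a@B0, a@B3, b@B2, c@B3, d@B4, e@B2, e@B7, f@B4}  OUT={a@B0, a@B3, b@B2, c@B3, d@B4, e@B2, e@B7, f@B4}
  B2:  IN={a@B0, a@B3, b@B2, c@B3, d@B4, e@B2, e@B7, f@B4}  OUT={a@B0, a@B3, b@B2, c@B3, d@B2, e@B2, f@B4}
  B3:  IN={a@B0, a@B3, b@B2, c@B3, c@B6, d@B2, d@B5, e@B2, e@B7, f@B4, f@B6}  OUT={a@B3, b@B2, c@B3, d@B2, d@B5, e@B2, e@B7, f@B4, f@B6}
  B4:  IN={a@B3, b@B2, c@B3, d@B2, d@B5, e@B2, e@B7, f@B4, f@B6}  OUT={a@B3, b@B2, c@B3, d@B4, e@B2, e@B7, f@B4}
  B5:  IN={a@B3, b@B2, c@B3, d@B4, e@B2, e@B7, f@B4}  OUT={a@B3, b@B2, c@B3, d@B5, e@B2, e@B7, f@B4}
  B6:  IN={a@B3, b@B2, c@B3, d@B5, e@B2, e@B7, f@B4}  OUT={a@B3, b@B2, c@B6, d@B5, e@B2, e@B7, f@B6}
  B7:  IN={a@B3, b@B2, c@B6, d@B5, e@B2, e@B7, f@B6}  OUT={a@B3, b@B2, c@B6, d@B5, e@B7, f@B6}
  B8:  IN={a@B3, b@B2, c@B6, d@B5, e@B2, e@B7, f@B6}  OUT={a@B3, b@B2, c@B6, d@B5, e@B2, e@B7, f@B6}

B0 is the boundary node: IN[B0] = {}
Applying B0's transfer function to that IN value gives OUT[B0] (row B0 above).

Answer: {a@B0}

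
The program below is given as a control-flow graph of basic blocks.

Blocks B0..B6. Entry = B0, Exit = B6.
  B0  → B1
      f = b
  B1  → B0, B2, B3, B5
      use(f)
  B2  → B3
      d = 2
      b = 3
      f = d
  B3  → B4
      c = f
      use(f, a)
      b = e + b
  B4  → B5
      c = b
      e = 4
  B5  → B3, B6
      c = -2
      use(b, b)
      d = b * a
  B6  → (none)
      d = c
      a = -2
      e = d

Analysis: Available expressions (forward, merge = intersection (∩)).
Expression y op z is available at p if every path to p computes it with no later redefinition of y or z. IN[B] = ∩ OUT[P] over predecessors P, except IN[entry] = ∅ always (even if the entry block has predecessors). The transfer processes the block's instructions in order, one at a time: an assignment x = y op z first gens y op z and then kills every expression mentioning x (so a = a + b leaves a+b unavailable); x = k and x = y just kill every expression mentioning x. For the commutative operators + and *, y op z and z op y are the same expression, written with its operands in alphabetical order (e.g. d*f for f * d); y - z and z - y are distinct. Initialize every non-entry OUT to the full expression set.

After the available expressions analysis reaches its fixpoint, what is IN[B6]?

Fixpoint table:
  B0: | IN={} | OUT={}
  B1: | IN={} | OUT={}
  B2: | IN={} | OUT={}
  B3: | IN={} | OUT={}
  B4: | IN={} | OUT={}
  B5: | IN={} | OUT={a*b}
  B6: | IN={a*b} | OUT={}

Merge at B6: IN[B6] = OUT[B5] = {a*b}

Answer: {a*b}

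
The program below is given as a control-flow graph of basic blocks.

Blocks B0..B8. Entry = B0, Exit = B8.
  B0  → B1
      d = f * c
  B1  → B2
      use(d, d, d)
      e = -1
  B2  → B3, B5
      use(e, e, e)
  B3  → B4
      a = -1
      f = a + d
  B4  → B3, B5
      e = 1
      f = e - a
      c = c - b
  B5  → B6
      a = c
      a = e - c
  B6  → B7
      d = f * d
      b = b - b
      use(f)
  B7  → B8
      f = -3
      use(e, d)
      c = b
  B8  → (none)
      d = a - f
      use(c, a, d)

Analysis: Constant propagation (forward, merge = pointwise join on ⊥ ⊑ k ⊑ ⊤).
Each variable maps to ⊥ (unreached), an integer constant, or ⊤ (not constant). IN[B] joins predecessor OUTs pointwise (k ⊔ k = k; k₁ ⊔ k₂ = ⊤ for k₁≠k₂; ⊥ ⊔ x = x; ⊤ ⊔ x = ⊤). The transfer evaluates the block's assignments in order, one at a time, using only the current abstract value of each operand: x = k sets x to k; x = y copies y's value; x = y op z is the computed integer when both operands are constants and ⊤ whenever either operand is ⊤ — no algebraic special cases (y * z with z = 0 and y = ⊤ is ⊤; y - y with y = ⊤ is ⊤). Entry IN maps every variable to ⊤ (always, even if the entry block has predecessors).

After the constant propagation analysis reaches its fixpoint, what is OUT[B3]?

Converged values:
  B0: | IN=(all ⊤) | OUT=(all ⊤)
  B1: | IN=(all ⊤) | OUT={e:-1; rest ⊤}
  B2: | IN={e:-1; rest ⊤} | OUT={e:-1; rest ⊤}
  B3: | IN=(all ⊤) | OUT={a:-1; rest ⊤}
  B4: | IN={a:-1; rest ⊤} | OUT={a:-1, e:1, f:2; rest ⊤}
  B5: | IN=(all ⊤) | OUT=(all ⊤)
  B6: | IN=(all ⊤) | OUT=(all ⊤)
  B7: | IN=(all ⊤) | OUT={f:-3; rest ⊤}
  B8: | IN={f:-3; rest ⊤} | OUT={f:-3; rest ⊤}

Merge at B3: IN[B3] = OUT[B2] ⊔ OUT[B4] = {a: ⊤, b: ⊤, c: ⊤, d: ⊤, e: ⊤, f: ⊤}
Applying B3's transfer function to that IN value gives OUT[B3] (row B3 above).

Answer: {a: -1, b: ⊤, c: ⊤, d: ⊤, e: ⊤, f: ⊤}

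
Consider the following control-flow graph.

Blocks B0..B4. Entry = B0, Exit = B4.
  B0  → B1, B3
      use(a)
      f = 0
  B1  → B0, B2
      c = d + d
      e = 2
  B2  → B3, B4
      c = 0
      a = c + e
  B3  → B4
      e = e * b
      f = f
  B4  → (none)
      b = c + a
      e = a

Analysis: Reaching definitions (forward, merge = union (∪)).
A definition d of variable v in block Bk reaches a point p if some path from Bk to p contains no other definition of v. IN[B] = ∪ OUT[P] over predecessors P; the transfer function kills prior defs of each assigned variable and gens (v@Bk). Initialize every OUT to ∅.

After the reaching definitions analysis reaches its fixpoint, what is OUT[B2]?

Answer: {a@B2, c@B2, e@B1, f@B0}

Derivation:
Fixpoint table:
  B0:  IN={c@B1, e@B1, f@B0}  OUT={c@B1, e@B1, f@B0}
  B1:  IN={c@B1, e@B1, f@B0}  OUT={c@B1, e@B1, f@B0}
  B2:  IN={c@B1, e@B1, f@B0}  OUT={a@B2, c@B2, e@B1, f@B0}
  B3:  IN={a@B2, c@B1, c@B2, e@B1, f@B0}  OUT={a@B2, c@B1, c@B2, e@B3, f@B3}
  B4:  IN={a@B2, c@B1, c@B2, e@B1, e@B3, f@B0, f@B3}  OUT={a@B2, b@B4, c@B1, c@B2, e@B4, f@B0, f@B3}

Merge at B2: IN[B2] = OUT[B1] = {c@B1, e@B1, f@B0}
Applying B2's transfer function to that IN value gives OUT[B2] (row B2 above).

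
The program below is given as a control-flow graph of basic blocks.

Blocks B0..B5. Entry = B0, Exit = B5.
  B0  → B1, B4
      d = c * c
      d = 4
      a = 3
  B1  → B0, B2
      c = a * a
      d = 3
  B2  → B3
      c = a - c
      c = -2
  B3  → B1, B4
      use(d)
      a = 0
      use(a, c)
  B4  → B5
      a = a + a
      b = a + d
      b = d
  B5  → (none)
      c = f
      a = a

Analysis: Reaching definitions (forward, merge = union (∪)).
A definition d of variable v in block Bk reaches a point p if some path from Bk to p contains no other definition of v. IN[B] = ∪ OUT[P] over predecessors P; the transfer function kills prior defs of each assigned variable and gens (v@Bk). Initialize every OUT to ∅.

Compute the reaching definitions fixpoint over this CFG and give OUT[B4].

Answer: {a@B4, b@B4, c@B1, c@B2, d@B0, d@B1}

Derivation:
Converged values:
  B0: | IN={a@B0, a@B3, c@B1, d@B1} | OUT={a@B0, c@B1, d@B0}
  B1: | IN={a@B0, a@B3, c@B1, c@B2, d@B0, d@B1} | OUT={a@B0, a@B3, c@B1, d@B1}
  B2: | IN={a@B0, a@B3, c@B1, d@B1} | OUT={a@B0, a@B3, c@B2, d@B1}
  B3: | IN={a@B0, a@B3, c@B2, d@B1} | OUT={a@B3, c@B2, d@B1}
  B4: | IN={a@B0, a@B3, c@B1, c@B2, d@B0, d@B1} | OUT={a@B4, b@B4, c@B1, c@B2, d@B0, d@B1}
  B5: | IN={a@B4, b@B4, c@B1, c@B2, d@B0, d@B1} | OUT={a@B5, b@B4, c@B5, d@B0, d@B1}

Merge at B4: IN[B4] = OUT[B0] ⊔ OUT[B3] = {a@B0, a@B3, c@B1, c@B2, d@B0, d@B1}
Applying B4's transfer function to that IN value gives OUT[B4] (row B4 above).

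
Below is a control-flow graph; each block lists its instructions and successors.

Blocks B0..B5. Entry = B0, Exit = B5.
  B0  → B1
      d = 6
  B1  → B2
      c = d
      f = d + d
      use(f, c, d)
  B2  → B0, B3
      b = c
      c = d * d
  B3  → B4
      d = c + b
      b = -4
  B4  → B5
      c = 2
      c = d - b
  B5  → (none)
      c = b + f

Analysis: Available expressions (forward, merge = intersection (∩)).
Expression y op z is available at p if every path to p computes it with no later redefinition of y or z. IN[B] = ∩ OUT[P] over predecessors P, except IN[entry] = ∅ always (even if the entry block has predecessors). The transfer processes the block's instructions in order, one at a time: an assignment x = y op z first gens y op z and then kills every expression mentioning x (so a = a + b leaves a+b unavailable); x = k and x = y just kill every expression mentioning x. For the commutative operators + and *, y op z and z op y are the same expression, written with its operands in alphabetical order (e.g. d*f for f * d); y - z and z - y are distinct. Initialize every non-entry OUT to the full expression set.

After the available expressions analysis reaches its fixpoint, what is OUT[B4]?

Answer: {d-b}

Derivation:
Fixpoint table:
  B0:  IN={}  OUT={}
  B1:  IN={}  OUT={d+d}
  B2:  IN={d+d}  OUT={d*d, d+d}
  B3:  IN={d*d, d+d}  OUT={}
  B4:  IN={}  OUT={d-b}
  B5:  IN={d-b}  OUT={b+f, d-b}

Merge at B4: IN[B4] = OUT[B3] = {}
Applying B4's transfer function to that IN value gives OUT[B4] (row B4 above).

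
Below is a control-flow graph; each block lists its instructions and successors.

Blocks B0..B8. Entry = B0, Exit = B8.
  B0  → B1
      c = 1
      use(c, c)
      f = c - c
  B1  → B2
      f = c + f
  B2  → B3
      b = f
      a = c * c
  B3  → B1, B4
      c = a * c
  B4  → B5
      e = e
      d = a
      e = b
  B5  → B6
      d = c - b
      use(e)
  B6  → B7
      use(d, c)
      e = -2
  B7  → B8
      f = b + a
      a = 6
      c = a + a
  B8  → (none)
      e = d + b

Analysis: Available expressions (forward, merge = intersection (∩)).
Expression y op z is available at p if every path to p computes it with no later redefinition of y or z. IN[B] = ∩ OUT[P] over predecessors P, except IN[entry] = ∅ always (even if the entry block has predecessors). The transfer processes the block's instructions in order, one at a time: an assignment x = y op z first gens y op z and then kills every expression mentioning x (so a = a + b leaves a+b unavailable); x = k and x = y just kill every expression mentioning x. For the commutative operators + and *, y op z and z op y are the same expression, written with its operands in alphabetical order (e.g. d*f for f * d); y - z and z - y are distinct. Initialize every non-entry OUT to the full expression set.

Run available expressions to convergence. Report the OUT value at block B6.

Answer: {c-b}

Derivation:
Fixpoint table:
  B0: | IN={} | OUT={c-c}
  B1: | IN={} | OUT={}
  B2: | IN={} | OUT={c*c}
  B3: | IN={c*c} | OUT={}
  B4: | IN={} | OUT={}
  B5: | IN={} | OUT={c-b}
  B6: | IN={c-b} | OUT={c-b}
  B7: | IN={c-b} | OUT={a+a}
  B8: | IN={a+a} | OUT={a+a, b+d}

Merge at B6: IN[B6] = OUT[B5] = {c-b}
Applying B6's transfer function to that IN value gives OUT[B6] (row B6 above).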